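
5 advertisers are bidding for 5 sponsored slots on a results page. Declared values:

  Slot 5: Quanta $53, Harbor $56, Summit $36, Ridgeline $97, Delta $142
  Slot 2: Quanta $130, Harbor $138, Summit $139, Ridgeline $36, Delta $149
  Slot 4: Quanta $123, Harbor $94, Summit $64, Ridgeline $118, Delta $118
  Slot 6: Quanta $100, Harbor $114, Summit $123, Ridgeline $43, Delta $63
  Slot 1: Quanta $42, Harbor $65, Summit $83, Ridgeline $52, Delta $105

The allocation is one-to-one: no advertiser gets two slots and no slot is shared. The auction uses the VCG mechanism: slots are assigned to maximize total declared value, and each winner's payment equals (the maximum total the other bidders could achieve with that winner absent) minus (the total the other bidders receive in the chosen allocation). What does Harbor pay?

Efficient allocation: Quanta→Slot 2 ($130), Harbor→Slot 6 ($114), Summit→Slot 1 ($83), Ridgeline→Slot 4 ($118), Delta→Slot 5 ($142); total welfare W = $587.
Harbor receives Slot 6 at value $114, so the others get W − 114 = $473.
Without Harbor: best allocation of the remaining 4 bidders over all 5 slots is Quanta→Slot 2 ($130), Summit→Slot 6 ($123), Ridgeline→Slot 4 ($118), Delta→Slot 5 ($142), total $513.
VCG payment = (others' best without Harbor) − (others' welfare with Harbor) = 513 − 473 = $40.

Harbor pays $40.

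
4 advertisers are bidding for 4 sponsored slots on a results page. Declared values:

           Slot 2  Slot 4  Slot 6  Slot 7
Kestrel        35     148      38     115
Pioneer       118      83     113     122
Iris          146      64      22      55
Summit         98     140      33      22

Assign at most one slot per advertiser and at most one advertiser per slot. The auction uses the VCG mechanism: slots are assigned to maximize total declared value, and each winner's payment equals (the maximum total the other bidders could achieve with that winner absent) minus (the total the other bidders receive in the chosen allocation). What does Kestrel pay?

Kestrel pays $9.

Efficient allocation: Kestrel→Slot 7 ($115), Pioneer→Slot 6 ($113), Iris→Slot 2 ($146), Summit→Slot 4 ($140); total welfare W = $514.
Kestrel receives Slot 7 at value $115, so the others get W − 115 = $399.
Without Kestrel: best allocation of the remaining 3 bidders over all 4 slots is Pioneer→Slot 7 ($122), Iris→Slot 2 ($146), Summit→Slot 4 ($140), total $408.
VCG payment = (others' best without Kestrel) − (others' welfare with Kestrel) = 408 − 399 = $9.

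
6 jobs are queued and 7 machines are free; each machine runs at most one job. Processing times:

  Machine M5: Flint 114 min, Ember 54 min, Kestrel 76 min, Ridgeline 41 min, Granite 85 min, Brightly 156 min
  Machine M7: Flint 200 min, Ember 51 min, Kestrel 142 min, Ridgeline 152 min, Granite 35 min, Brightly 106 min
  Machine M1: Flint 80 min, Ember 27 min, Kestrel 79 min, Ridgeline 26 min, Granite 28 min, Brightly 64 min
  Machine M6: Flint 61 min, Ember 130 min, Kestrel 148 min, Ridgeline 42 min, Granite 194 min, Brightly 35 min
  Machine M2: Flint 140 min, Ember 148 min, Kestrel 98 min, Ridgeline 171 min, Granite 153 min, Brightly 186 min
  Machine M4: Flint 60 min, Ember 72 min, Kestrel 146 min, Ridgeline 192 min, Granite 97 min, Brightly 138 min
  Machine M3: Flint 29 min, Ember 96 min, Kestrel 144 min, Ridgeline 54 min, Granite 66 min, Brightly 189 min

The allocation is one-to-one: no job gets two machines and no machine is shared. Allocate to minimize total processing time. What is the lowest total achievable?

Min total: 265 min

Optimal: Flint→Machine M3 (29 min), Ember→Machine M1 (27 min), Kestrel→Machine M2 (98 min), Ridgeline→Machine M5 (41 min), Granite→Machine M7 (35 min), Brightly→Machine M6 (35 min) — total 29+27+98+41+35+35 = 265 min.
Row-greedy (each job in turn takes its cheapest remaining machine) gives 347 min, worse by 82.
Every other assignment is strictly worse.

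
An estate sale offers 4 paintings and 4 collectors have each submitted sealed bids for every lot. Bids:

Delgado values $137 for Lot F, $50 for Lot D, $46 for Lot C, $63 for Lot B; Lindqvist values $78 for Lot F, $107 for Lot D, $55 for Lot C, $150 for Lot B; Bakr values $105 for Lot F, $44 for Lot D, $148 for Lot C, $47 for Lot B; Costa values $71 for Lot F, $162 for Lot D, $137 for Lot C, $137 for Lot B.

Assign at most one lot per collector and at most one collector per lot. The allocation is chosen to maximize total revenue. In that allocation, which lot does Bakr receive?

Bakr receives Lot C.

This is the linear assignment problem.
Optimal: Delgado→Lot F ($137), Lindqvist→Lot B ($150), Bakr→Lot C ($148), Costa→Lot D ($162) — total 137+150+148+162 = $597.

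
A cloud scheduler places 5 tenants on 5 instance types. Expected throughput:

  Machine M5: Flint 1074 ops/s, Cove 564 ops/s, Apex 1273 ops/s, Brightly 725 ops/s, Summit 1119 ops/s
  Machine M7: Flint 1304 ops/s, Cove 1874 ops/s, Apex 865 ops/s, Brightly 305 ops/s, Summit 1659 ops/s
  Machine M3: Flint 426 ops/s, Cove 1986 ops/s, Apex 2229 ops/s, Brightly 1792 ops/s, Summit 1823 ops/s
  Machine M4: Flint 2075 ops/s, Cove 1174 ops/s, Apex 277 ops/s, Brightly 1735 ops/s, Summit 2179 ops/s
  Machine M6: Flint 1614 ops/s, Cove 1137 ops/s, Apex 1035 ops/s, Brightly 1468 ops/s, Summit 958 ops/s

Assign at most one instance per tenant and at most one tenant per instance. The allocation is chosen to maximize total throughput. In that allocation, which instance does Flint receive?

This is the linear assignment problem.
Optimal: Flint→Machine M5 (1074 ops/s), Cove→Machine M7 (1874 ops/s), Apex→Machine M3 (2229 ops/s), Brightly→Machine M6 (1468 ops/s), Summit→Machine M4 (2179 ops/s) — total 1074+1874+2229+1468+2179 = 8824 ops/s.
Row-greedy (each tenant in turn takes its best remaining instance) gives 8461 ops/s, worse by 363.
Next-best assignment: Flint→Machine M4, Cove→Machine M7, Apex→Machine M3, Brightly→Machine M6, Summit→Machine M5 = 8765 ops/s.
No other one-to-one assignment exceeds 8824 ops/s.
Flint's own top instance is Machine M4 (2075 ops/s), but forcing Flint→Machine M4 and reassigning the rest optimally gives only 8765 ops/s — worse by 59.

Flint receives Machine M5.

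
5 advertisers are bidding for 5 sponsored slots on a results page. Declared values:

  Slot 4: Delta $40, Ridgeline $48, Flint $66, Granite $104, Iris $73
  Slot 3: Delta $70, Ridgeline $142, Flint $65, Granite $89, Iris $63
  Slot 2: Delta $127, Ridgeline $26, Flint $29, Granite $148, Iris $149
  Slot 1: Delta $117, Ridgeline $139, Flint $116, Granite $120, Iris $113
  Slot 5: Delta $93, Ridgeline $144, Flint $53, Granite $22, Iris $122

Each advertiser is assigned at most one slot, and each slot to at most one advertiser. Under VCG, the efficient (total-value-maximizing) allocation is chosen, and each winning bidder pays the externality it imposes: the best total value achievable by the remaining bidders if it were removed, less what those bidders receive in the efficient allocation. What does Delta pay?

Efficient allocation: Delta→Slot 2 ($127), Ridgeline→Slot 3 ($142), Flint→Slot 1 ($116), Granite→Slot 4 ($104), Iris→Slot 5 ($122); total welfare W = $611.
Delta receives Slot 2 at value $127, so the others get W − 127 = $484.
Without Delta: best allocation of the remaining 4 bidders over all 5 slots is Ridgeline→Slot 3 ($142), Flint→Slot 1 ($116), Granite→Slot 2 ($148), Iris→Slot 5 ($122), total $528.
VCG payment = (others' best without Delta) − (others' welfare with Delta) = 528 − 484 = $44.

Delta pays $44.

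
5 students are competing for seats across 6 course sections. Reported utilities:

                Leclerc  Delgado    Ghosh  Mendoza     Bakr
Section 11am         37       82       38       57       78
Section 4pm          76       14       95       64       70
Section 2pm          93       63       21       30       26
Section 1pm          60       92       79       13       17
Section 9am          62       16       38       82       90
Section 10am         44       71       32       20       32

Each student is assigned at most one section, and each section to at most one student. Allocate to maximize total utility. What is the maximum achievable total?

This is a one-to-one assignment (maximum-weight bipartite matching).
Optimal: Leclerc→Section 2pm (93 points), Delgado→Section 1pm (92 points), Ghosh→Section 4pm (95 points), Mendoza→Section 9am (82 points), Bakr→Section 11am (78 points) — total 93+92+95+82+78 = 440 points.
Max-entry greedy (repeatedly take the single best remaining cell) gives 427 points, worse by 13.
Swapping Mendoza↔Leclerc (Mendoza→Section 2pm 30 points, Leclerc→Section 9am 62 points) loses 83.

Maximum total: 440 points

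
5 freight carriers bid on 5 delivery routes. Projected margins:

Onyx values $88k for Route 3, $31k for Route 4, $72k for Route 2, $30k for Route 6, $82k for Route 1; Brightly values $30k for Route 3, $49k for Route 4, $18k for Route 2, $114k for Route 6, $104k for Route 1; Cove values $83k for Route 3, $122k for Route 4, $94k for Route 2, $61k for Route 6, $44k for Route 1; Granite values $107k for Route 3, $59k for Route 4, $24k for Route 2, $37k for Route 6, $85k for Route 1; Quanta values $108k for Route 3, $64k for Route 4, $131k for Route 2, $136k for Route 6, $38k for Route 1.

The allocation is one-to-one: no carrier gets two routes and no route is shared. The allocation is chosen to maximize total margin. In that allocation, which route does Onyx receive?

This is a one-to-one assignment (maximum-weight bipartite matching).
Optimal: Onyx→Route 1 ($82k), Brightly→Route 6 ($114k), Cove→Route 4 ($122k), Granite→Route 3 ($107k), Quanta→Route 2 ($131k) — total 82+114+122+107+131 = $556k.
Max-entry greedy (repeatedly take the single best remaining cell) gives $541k, worse by 15.
Every other assignment is strictly worse.
Onyx's own top route is Route 3 ($88k), but forcing Onyx→Route 3 and reassigning the rest optimally gives only $540k — worse by 16.

Onyx receives Route 1.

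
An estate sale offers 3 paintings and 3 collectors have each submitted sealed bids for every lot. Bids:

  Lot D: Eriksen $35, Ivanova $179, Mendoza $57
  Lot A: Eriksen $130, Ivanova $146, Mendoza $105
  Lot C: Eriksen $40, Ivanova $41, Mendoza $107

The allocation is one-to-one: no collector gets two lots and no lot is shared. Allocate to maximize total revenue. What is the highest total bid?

Treat this as an assignment problem: match each collector to one lot.
Optimal: Eriksen→Lot A ($130), Ivanova→Lot D ($179), Mendoza→Lot C ($107) — total 130+179+107 = $416.

Maximum total: $416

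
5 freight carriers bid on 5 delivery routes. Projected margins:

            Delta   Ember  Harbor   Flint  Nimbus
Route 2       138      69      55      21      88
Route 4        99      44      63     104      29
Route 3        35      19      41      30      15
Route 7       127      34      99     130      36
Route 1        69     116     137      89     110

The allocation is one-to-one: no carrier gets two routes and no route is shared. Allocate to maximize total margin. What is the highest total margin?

This is a one-to-one assignment (maximum-weight bipartite matching).
Optimal: Delta→Route 7 ($127k), Ember→Route 1 ($116k), Harbor→Route 3 ($41k), Flint→Route 4 ($104k), Nimbus→Route 2 ($88k) — total 127+116+41+104+88 = $476k.
Max-entry greedy (repeatedly take the single best remaining cell) gives $464k, worse by 12.
Next-best assignment: Delta→Route 7, Ember→Route 3, Harbor→Route 1, Flint→Route 4, Nimbus→Route 2 = $475k.

Max total: $476k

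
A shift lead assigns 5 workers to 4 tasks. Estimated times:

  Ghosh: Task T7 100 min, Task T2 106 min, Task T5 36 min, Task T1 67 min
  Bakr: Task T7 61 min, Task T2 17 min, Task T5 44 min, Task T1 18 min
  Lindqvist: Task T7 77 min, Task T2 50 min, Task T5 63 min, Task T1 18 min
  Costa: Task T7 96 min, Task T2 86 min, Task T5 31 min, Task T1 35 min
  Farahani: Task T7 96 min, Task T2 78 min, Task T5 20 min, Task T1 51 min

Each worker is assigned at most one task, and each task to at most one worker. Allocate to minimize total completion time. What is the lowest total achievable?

Optimal: Lindqvist→Task T7 (77 min), Bakr→Task T2 (17 min), Farahani→Task T5 (20 min), Costa→Task T1 (35 min) — total 77+17+20+35 = 149 min.
Row-greedy (each worker in turn takes its cheapest remaining task) gives 167 min, worse by 18.
Every other assignment is strictly worse.

Min total: 149 min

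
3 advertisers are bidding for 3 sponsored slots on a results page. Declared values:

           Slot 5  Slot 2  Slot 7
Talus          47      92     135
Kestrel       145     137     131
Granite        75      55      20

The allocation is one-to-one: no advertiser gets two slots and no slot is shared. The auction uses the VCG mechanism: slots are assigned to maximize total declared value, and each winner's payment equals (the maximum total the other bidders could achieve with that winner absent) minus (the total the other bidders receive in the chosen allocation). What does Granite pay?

Granite pays $8.

Efficient allocation: Talus→Slot 7 ($135), Kestrel→Slot 2 ($137), Granite→Slot 5 ($75); total welfare W = $347.
Granite receives Slot 5 at value $75, so the others get W − 75 = $272.
Without Granite: best allocation of the remaining 2 bidders over all 3 slots is Talus→Slot 7 ($135), Kestrel→Slot 5 ($145), total $280.
VCG payment = (others' best without Granite) − (others' welfare with Granite) = 280 − 272 = $8.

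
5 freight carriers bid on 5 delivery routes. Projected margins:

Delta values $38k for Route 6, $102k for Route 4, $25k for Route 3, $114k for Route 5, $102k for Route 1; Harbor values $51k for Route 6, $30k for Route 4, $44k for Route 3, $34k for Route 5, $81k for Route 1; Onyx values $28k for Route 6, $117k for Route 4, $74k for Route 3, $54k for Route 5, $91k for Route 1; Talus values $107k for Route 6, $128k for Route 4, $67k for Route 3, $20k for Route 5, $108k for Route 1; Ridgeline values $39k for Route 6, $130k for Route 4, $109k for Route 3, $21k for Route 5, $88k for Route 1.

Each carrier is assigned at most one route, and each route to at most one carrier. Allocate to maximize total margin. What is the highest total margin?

Optimal: Delta→Route 5 ($114k), Harbor→Route 1 ($81k), Onyx→Route 4 ($117k), Talus→Route 6 ($107k), Ridgeline→Route 3 ($109k) — total 114+81+117+107+109 = $528k.
Max-entry greedy (repeatedly take the single best remaining cell) gives $477k, worse by 51.
Next-best assignment: Delta→Route 5, Harbor→Route 1, Onyx→Route 3, Talus→Route 6, Ridgeline→Route 4 = $506k.
Swapping Ridgeline↔Harbor (Ridgeline→Route 1 $88k, Harbor→Route 3 $44k) loses 58.
No other one-to-one assignment exceeds $528k.

Max total: $528k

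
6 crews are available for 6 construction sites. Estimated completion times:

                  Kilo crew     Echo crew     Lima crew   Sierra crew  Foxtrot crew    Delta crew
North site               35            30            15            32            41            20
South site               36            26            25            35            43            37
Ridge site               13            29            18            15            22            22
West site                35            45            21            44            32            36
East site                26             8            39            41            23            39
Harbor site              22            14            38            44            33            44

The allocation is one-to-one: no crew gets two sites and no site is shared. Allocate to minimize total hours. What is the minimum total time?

Min total: 122 hours

Optimal: Kilo crew→Harbor site (22 hours), Echo crew→East site (8 hours), Lima crew→South site (25 hours), Sierra crew→Ridge site (15 hours), Foxtrot crew→West site (32 hours), Delta crew→North site (20 hours) — total 22+8+25+15+32+20 = 122 hours.
Next-best assignment: Kilo crew→Ridge site, Echo crew→Harbor site, Lima crew→West site, Sierra crew→South site, Foxtrot crew→East site, Delta crew→North site = 126 hours.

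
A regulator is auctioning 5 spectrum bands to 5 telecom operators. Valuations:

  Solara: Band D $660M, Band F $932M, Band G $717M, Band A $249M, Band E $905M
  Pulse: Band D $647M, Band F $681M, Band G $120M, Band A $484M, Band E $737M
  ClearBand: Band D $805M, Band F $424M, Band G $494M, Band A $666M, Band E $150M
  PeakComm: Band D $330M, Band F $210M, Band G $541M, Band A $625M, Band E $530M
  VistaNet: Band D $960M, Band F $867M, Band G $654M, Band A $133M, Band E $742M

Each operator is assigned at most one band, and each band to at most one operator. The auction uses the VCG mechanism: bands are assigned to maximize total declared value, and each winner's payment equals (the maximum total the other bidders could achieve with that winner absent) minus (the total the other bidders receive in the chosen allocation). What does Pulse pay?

Efficient allocation: Solara→Band F ($932M), Pulse→Band E ($737M), ClearBand→Band A ($666M), PeakComm→Band G ($541M), VistaNet→Band D ($960M); total welfare W = $3836M.
Pulse receives Band E at value $737M, so the others get W − 737 = $3099M.
Without Pulse: best allocation of the remaining 4 bidders over all 5 bands is Solara→Band E ($905M), ClearBand→Band D ($805M), PeakComm→Band A ($625M), VistaNet→Band F ($867M), total $3202M.
VCG payment = (others' best without Pulse) − (others' welfare with Pulse) = 3202 − 3099 = $103M.

Pulse pays $103M.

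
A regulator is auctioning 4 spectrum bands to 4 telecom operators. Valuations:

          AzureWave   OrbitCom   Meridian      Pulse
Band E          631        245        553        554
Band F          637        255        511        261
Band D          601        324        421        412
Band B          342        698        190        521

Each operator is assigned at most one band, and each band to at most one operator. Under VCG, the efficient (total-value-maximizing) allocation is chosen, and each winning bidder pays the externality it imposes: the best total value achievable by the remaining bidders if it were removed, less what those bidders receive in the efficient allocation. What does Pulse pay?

Efficient allocation: AzureWave→Band D ($601M), OrbitCom→Band B ($698M), Meridian→Band F ($511M), Pulse→Band E ($554M); total welfare W = $2364M.
Pulse receives Band E at value $554M, so the others get W − 554 = $1810M.
Without Pulse: best allocation of the remaining 3 bidders over all 4 bands is AzureWave→Band F ($637M), OrbitCom→Band B ($698M), Meridian→Band E ($553M), total $1888M.
VCG payment = (others' best without Pulse) − (others' welfare with Pulse) = 1888 − 1810 = $78M.

Pulse pays $78M.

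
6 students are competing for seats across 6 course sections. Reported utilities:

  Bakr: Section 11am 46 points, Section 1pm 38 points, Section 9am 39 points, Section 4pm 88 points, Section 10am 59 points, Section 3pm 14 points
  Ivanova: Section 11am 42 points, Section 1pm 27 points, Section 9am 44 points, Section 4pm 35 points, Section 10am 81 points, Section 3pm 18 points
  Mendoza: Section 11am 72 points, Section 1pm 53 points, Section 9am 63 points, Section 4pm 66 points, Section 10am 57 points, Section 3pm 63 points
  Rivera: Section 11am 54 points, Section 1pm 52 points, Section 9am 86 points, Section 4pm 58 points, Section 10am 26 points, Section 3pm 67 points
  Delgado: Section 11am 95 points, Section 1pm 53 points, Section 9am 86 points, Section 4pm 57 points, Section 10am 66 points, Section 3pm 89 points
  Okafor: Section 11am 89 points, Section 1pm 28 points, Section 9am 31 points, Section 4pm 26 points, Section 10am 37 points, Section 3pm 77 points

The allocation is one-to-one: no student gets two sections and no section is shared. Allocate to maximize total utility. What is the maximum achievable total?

Optimal: Bakr→Section 4pm (88 points), Ivanova→Section 10am (81 points), Mendoza→Section 1pm (53 points), Rivera→Section 9am (86 points), Delgado→Section 3pm (89 points), Okafor→Section 11am (89 points) — total 88+81+53+86+89+89 = 486 points.
Column-greedy (each section in turn goes to its best remaining student) gives 480 points, worse by 6.
Next-best assignment: Bakr→Section 4pm, Ivanova→Section 10am, Mendoza→Section 1pm, Rivera→Section 9am, Delgado→Section 11am, Okafor→Section 3pm = 480 points.
Checked against all permutations: 486 points is optimal.

Maximum total: 486 points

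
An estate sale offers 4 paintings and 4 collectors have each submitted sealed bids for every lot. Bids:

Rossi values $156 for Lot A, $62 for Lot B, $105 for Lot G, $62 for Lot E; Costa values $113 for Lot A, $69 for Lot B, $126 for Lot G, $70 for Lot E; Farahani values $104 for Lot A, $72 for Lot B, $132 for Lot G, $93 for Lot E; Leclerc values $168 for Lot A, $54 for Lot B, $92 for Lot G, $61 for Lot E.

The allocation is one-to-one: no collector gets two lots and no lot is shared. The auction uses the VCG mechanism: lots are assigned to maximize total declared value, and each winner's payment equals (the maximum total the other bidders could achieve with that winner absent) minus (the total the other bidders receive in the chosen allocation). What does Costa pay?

Efficient allocation: Rossi→Lot B ($62), Costa→Lot G ($126), Farahani→Lot E ($93), Leclerc→Lot A ($168); total welfare W = $449.
Costa receives Lot G at value $126, so the others get W − 126 = $323.
Without Costa: best allocation of the remaining 3 bidders over all 4 lots is Rossi→Lot G ($105), Farahani→Lot E ($93), Leclerc→Lot A ($168), total $366.
VCG payment = (others' best without Costa) − (others' welfare with Costa) = 366 − 323 = $43.

Costa pays $43.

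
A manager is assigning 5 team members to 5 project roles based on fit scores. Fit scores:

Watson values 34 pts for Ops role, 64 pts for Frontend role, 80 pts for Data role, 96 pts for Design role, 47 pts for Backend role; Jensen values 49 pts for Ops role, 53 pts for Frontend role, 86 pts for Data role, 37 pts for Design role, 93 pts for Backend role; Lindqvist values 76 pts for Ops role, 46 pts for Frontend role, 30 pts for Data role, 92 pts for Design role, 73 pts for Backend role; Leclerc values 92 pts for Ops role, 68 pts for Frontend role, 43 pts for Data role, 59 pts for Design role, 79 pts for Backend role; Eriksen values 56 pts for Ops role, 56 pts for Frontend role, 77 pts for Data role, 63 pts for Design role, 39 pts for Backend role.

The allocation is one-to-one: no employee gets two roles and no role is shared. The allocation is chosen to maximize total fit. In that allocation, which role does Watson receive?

Watson receives Frontend role.

Optimal: Watson→Frontend role (64 pts), Jensen→Backend role (93 pts), Lindqvist→Design role (92 pts), Leclerc→Ops role (92 pts), Eriksen→Data role (77 pts) — total 64+93+92+92+77 = 418 pts.
Column-greedy (each role in turn goes to its best remaining employee) gives 373 pts, worse by 45.
Swapping Jensen↔Leclerc (Jensen→Ops role 49 pts, Leclerc→Backend role 79 pts) loses 57.
Watson's own top role is Design role (96 pts), but forcing Watson→Design role and reassigning the rest optimally gives only 410 pts — worse by 8.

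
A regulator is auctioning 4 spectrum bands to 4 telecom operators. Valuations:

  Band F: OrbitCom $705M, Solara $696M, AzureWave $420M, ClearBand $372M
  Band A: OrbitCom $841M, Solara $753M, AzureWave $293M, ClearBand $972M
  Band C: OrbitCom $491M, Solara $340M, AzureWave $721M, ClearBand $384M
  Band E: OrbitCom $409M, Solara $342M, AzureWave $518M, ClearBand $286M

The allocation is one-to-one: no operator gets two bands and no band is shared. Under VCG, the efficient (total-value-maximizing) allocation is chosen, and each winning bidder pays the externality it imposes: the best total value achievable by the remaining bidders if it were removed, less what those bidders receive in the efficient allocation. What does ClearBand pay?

Efficient allocation: OrbitCom→Band E ($409M), Solara→Band F ($696M), AzureWave→Band C ($721M), ClearBand→Band A ($972M); total welfare W = $2798M.
ClearBand receives Band A at value $972M, so the others get W − 972 = $1826M.
Without ClearBand: best allocation of the remaining 3 bidders over all 4 bands is OrbitCom→Band A ($841M), Solara→Band F ($696M), AzureWave→Band C ($721M), total $2258M.
VCG payment = (others' best without ClearBand) − (others' welfare with ClearBand) = 2258 − 1826 = $432M.

ClearBand pays $432M.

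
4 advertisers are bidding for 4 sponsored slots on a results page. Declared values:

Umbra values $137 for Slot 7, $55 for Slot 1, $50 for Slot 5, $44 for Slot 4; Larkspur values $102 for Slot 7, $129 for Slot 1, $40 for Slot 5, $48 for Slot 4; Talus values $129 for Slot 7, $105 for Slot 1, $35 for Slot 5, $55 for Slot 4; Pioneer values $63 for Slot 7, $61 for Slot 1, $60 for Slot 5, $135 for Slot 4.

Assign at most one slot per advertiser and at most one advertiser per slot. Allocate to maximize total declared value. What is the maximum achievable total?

Optimal: Umbra→Slot 5 ($50), Larkspur→Slot 1 ($129), Talus→Slot 7 ($129), Pioneer→Slot 4 ($135) — total 50+129+129+135 = $443.
Column-greedy (each slot in turn goes to its best remaining advertiser) gives $381, worse by 62.
Next-best assignment: Umbra→Slot 7, Larkspur→Slot 1, Talus→Slot 5, Pioneer→Slot 4 = $436.

Max total: $443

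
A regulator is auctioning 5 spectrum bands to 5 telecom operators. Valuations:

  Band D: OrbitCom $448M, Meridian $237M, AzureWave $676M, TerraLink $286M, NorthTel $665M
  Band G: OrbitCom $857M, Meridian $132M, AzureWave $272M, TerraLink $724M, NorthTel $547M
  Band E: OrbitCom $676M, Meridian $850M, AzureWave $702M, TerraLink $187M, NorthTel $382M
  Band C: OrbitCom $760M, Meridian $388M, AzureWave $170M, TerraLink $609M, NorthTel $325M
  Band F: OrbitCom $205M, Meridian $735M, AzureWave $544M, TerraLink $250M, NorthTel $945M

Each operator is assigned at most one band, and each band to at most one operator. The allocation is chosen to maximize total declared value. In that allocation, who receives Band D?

AzureWave receives Band D.

This is a one-to-one assignment (maximum-weight bipartite matching).
Optimal: OrbitCom→Band C ($760M), Meridian→Band E ($850M), AzureWave→Band D ($676M), TerraLink→Band G ($724M), NorthTel→Band F ($945M) — total 760+850+676+724+945 = $3955M.
Row-greedy (each operator in turn takes its best remaining band) gives $3937M, worse by 18.
Next-best assignment: OrbitCom→Band G, Meridian→Band E, AzureWave→Band D, TerraLink→Band C, NorthTel→Band F = $3937M.
AzureWave's own top band is Band E ($702M), but forcing AzureWave→Band E and reassigning the rest optimally gives only $3586M — worse by 369.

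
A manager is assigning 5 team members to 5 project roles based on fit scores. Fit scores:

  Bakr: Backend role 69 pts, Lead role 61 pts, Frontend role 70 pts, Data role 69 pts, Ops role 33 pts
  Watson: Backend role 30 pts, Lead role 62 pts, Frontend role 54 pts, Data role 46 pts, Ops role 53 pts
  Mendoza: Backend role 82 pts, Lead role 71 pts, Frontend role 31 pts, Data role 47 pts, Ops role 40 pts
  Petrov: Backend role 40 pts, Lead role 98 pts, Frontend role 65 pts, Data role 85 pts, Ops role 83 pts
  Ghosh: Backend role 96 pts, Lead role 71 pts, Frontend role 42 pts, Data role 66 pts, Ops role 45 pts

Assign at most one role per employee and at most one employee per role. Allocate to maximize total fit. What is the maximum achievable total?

Optimal: Bakr→Frontend role (70 pts), Watson→Ops role (53 pts), Mendoza→Lead role (71 pts), Petrov→Data role (85 pts), Ghosh→Backend role (96 pts) — total 70+53+71+85+96 = 375 pts.
Checked against all permutations: 375 pts is optimal.

Max total: 375 pts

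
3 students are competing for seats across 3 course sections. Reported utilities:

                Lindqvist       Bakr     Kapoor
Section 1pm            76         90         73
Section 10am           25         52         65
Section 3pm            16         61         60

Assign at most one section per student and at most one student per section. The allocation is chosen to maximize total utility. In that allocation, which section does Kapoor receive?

Kapoor receives Section 10am.

Optimal: Lindqvist→Section 1pm (76 points), Bakr→Section 3pm (61 points), Kapoor→Section 10am (65 points) — total 76+61+65 = 202 points.
Max-entry greedy (repeatedly take the single best remaining cell) gives 171 points, worse by 31.
Next-best assignment: Lindqvist→Section 1pm, Bakr→Section 10am, Kapoor→Section 3pm = 188 points.
Swapping Bakr↔Lindqvist (Bakr→Section 1pm 90 points, Lindqvist→Section 3pm 16 points) loses 31.
No other one-to-one assignment exceeds 202 points.
Kapoor's own top section is Section 1pm (73 points), but forcing Kapoor→Section 1pm and reassigning the rest optimally gives only 159 points — worse by 43.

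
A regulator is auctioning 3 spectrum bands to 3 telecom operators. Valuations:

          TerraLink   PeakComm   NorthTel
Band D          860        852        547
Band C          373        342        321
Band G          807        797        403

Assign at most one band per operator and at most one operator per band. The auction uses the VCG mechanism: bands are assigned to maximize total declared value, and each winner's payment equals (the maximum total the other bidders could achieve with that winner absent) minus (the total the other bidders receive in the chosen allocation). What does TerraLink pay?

TerraLink pays $171M.

Efficient allocation: TerraLink→Band G ($807M), PeakComm→Band D ($852M), NorthTel→Band C ($321M); total welfare W = $1980M.
TerraLink receives Band G at value $807M, so the others get W − 807 = $1173M.
Without TerraLink: best allocation of the remaining 2 bidders over all 3 bands is PeakComm→Band G ($797M), NorthTel→Band D ($547M), total $1344M.
VCG payment = (others' best without TerraLink) − (others' welfare with TerraLink) = 1344 − 1173 = $171M.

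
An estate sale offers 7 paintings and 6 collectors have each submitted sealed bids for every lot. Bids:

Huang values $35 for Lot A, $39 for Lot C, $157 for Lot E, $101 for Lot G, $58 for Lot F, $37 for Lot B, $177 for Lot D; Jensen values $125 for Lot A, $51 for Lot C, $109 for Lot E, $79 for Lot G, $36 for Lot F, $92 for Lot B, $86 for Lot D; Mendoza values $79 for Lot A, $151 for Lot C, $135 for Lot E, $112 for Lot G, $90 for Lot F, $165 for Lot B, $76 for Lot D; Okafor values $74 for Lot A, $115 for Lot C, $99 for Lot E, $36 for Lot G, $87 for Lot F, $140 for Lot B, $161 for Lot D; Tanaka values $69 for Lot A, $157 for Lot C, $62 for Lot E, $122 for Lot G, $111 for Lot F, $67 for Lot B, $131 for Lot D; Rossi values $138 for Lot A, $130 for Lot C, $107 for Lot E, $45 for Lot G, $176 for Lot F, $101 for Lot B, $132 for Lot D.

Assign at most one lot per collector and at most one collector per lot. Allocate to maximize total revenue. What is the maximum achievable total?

Optimal: Huang→Lot E ($157), Jensen→Lot A ($125), Mendoza→Lot B ($165), Okafor→Lot D ($161), Tanaka→Lot C ($157), Rossi→Lot F ($176) — total 157+125+165+161+157+176 = $941.
Column-greedy (each lot in turn goes to its best remaining collector) gives $743, worse by 198.

Maximum total: $941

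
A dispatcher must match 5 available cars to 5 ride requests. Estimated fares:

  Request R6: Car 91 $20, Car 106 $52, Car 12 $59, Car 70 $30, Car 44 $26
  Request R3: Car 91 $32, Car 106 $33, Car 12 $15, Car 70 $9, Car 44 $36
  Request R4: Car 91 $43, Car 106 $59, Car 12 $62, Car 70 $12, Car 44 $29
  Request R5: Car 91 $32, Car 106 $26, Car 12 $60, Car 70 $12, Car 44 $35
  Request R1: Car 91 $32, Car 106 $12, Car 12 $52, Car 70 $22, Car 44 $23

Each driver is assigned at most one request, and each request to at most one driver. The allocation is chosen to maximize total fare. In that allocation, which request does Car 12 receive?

Optimal: Car 91→Request R1 ($32), Car 106→Request R4 ($59), Car 12→Request R5 ($60), Car 70→Request R6 ($30), Car 44→Request R3 ($36) — total 32+59+60+30+36 = $217.
Max-entry greedy (repeatedly take the single best remaining cell) gives $204, worse by 13.
Next-best assignment: Car 91→Request R4, Car 106→Request R6, Car 12→Request R5, Car 70→Request R1, Car 44→Request R3 = $213.
Every other assignment is strictly worse.
Car 12's own top request is Request R4 ($62), but forcing Car 12→Request R4 and reassigning the rest optimally gives only $204 — worse by 13.

Car 12 receives Request R5.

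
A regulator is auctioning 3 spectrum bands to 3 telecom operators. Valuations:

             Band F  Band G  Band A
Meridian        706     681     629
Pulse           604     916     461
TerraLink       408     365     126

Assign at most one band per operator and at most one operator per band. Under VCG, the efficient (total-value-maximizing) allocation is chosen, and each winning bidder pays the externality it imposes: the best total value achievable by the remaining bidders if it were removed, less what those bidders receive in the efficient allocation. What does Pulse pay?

Pulse pays $52M.

Efficient allocation: Meridian→Band A ($629M), Pulse→Band G ($916M), TerraLink→Band F ($408M); total welfare W = $1953M.
Pulse receives Band G at value $916M, so the others get W − 916 = $1037M.
Without Pulse: best allocation of the remaining 2 bidders over all 3 bands is Meridian→Band G ($681M), TerraLink→Band F ($408M), total $1089M.
VCG payment = (others' best without Pulse) − (others' welfare with Pulse) = 1089 − 1037 = $52M.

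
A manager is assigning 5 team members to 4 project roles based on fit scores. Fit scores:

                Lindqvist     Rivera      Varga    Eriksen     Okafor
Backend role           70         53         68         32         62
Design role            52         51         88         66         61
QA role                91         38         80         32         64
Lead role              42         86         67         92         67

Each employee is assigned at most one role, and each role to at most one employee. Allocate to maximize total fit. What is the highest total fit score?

Max total: 333 pts

Optimal: Okafor→Backend role (62 pts), Varga→Design role (88 pts), Lindqvist→QA role (91 pts), Eriksen→Lead role (92 pts) — total 62+88+91+92 = 333 pts.
Column-greedy (each role in turn goes to its best remaining employee) gives 314 pts, worse by 19.
Swapping Okafor↔Eriksen (Okafor→Lead role 67 pts, Eriksen→Backend role 32 pts) loses 55.
Checked against all permutations: 333 pts is optimal.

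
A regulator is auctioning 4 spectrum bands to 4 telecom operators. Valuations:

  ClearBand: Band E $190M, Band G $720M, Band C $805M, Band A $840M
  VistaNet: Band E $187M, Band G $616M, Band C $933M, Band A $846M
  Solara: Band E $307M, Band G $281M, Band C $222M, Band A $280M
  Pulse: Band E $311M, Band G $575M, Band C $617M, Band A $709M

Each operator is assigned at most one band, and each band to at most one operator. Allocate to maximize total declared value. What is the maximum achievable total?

Optimal: ClearBand→Band G ($720M), VistaNet→Band C ($933M), Solara→Band E ($307M), Pulse→Band A ($709M) — total 720+933+307+709 = $2669M.
Next-best assignment: ClearBand→Band A, VistaNet→Band C, Solara→Band E, Pulse→Band G = $2655M.

Max total: $2669M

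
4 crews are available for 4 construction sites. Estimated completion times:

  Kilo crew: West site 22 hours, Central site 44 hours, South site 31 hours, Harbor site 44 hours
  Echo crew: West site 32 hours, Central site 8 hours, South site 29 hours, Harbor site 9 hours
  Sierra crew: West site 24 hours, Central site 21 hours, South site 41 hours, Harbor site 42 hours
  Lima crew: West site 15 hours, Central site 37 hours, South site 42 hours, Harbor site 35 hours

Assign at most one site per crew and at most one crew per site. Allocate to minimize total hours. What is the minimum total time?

Optimal: Kilo crew→South site (31 hours), Echo crew→Harbor site (9 hours), Sierra crew→Central site (21 hours), Lima crew→West site (15 hours) — total 31+9+21+15 = 76 hours.
Row-greedy (each crew in turn takes its cheapest remaining site) gives 106 hours, worse by 30.
Next-best assignment: Kilo crew→West site, Echo crew→Harbor site, Sierra crew→Central site, Lima crew→South site = 94 hours.
Swapping Sierra crew↔Kilo crew (Sierra crew→South site 41 hours, Kilo crew→Central site 44 hours) adds 33.

Min total: 76 hours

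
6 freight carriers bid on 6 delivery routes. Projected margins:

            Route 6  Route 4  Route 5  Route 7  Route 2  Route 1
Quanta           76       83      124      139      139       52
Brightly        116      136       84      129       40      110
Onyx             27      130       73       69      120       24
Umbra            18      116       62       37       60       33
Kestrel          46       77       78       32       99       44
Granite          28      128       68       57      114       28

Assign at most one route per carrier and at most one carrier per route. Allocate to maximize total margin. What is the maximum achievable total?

Max total: $614k

Treat this as an assignment problem: match each carrier to one route.
Optimal: Quanta→Route 7 ($139k), Brightly→Route 6 ($116k), Onyx→Route 2 ($120k), Umbra→Route 1 ($33k), Kestrel→Route 5 ($78k), Granite→Route 4 ($128k) — total 139+116+120+33+78+128 = $614k.
Row-greedy (each carrier in turn takes its best remaining route) gives $531k, worse by 83.
Next-best assignment: Quanta→Route 7, Brightly→Route 6, Onyx→Route 4, Umbra→Route 1, Kestrel→Route 5, Granite→Route 2 = $610k.
Checked against all permutations: $614k is optimal.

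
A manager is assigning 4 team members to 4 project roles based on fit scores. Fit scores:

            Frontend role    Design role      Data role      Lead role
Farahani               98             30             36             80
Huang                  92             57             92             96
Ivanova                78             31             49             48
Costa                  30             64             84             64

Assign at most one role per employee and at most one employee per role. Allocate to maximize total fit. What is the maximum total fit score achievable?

Optimal: Farahani→Lead role (80 pts), Huang→Data role (92 pts), Ivanova→Frontend role (78 pts), Costa→Design role (64 pts) — total 80+92+78+64 = 314 pts.
Row-greedy (each employee in turn takes its best remaining role) gives 307 pts, worse by 7.
Swapping Farahani↔Ivanova (Farahani→Frontend role 98 pts, Ivanova→Lead role 48 pts) loses 12.
No other one-to-one assignment exceeds 314 pts.

Maximum total: 314 pts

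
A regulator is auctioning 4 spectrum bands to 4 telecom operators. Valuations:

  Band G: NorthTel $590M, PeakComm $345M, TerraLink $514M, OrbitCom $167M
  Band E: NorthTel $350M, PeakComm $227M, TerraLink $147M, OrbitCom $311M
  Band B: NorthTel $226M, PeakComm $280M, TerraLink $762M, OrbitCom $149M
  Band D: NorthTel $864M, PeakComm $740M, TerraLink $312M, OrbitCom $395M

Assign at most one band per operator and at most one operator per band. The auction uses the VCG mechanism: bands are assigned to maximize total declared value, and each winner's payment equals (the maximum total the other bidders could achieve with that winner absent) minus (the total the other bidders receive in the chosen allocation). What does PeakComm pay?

PeakComm pays $274M.

Efficient allocation: NorthTel→Band G ($590M), PeakComm→Band D ($740M), TerraLink→Band B ($762M), OrbitCom→Band E ($311M); total welfare W = $2403M.
PeakComm receives Band D at value $740M, so the others get W − 740 = $1663M.
Without PeakComm: best allocation of the remaining 3 bidders over all 4 bands is NorthTel→Band D ($864M), TerraLink→Band B ($762M), OrbitCom→Band E ($311M), total $1937M.
VCG payment = (others' best without PeakComm) − (others' welfare with PeakComm) = 1937 − 1663 = $274M.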